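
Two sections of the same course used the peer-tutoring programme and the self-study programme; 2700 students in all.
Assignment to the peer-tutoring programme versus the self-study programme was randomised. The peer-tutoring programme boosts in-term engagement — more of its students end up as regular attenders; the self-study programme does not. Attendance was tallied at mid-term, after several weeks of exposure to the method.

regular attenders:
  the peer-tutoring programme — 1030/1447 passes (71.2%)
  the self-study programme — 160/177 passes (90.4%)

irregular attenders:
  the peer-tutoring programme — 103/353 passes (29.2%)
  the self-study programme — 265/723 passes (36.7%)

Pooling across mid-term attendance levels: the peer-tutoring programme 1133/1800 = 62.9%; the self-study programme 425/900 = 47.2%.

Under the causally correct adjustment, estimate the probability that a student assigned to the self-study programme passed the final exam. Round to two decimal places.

0.47

Mid-term attendance lies on the pathway teaching method → mid-term attendance → outcome, so adjusting for it blocks the indirect effect. For the total causal effect of teaching method, use the unadjusted pooled rates.
So P(outcome | do(the self-study programme)) is just the pooled rate for the self-study programme: 425/900 = 0.472.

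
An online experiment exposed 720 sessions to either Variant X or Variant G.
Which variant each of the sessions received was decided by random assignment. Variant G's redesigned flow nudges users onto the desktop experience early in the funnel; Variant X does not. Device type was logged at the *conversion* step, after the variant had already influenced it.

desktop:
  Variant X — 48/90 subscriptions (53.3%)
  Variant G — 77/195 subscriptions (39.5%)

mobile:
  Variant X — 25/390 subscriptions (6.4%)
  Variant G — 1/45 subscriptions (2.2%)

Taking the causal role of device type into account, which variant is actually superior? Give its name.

Device type lies on the pathway variant → device type → outcome, so adjusting for it blocks the indirect effect. For the total causal effect of variant, use the unadjusted pooled rates.
Pooled: Variant X 15.2% vs Variant G 32.5%; Variant G is higher overall.

Variant G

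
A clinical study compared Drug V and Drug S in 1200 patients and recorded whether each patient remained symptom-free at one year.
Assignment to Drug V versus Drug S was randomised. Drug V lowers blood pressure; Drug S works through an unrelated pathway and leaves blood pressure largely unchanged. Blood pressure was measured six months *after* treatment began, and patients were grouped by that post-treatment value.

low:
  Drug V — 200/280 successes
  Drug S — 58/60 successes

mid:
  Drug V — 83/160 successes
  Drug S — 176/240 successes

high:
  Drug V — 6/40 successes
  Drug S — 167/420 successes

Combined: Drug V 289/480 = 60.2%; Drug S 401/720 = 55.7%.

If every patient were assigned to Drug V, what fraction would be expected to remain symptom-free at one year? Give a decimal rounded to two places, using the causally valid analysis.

The stratified and pooled comparisons disagree (Drug S wins within each blood pressure; Drug V wins overall), so the answer turns on the causal role of blood pressure.
Because the drug influences blood pressure, blood pressure is a post-treatment mediator, not a confounder. Stratifying on it would bias the estimate; the causal effect is the crude pooled difference.
So P(outcome | do(Drug V)) is just the pooled rate for Drug V: 289/480 = 0.602.

0.60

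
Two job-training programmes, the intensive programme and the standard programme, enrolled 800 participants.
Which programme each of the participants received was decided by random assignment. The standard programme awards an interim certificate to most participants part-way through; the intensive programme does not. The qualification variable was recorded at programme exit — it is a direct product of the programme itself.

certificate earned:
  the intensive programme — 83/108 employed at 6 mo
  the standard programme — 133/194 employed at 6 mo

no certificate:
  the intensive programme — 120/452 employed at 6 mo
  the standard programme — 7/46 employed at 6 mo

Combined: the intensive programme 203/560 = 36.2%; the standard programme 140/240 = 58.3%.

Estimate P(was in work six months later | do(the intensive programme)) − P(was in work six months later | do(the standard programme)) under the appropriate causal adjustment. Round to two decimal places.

Stratifying would compare programmes among participants the programmes themselves sorted into qualification attained during the programme groups — a form of selection on an intermediate. The unconditioned pooled rates give the total causal effect.
The causal difference is the pooled difference: 0.362 − 0.583 = -0.221.

-0.22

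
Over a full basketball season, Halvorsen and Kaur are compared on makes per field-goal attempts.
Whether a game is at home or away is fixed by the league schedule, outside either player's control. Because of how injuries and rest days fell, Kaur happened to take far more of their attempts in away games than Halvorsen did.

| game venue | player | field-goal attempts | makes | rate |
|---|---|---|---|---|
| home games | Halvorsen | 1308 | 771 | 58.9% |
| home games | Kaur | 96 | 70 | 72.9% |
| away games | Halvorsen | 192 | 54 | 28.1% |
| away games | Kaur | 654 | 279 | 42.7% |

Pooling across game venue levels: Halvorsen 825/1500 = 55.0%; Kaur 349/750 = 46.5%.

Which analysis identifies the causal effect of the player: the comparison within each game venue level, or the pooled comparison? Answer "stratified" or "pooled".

stratified

Here game venue is a common cause — it drives both which player a case falls under and the outcome. The crude comparison mixes populations; the stratum-specific rates are the causally relevant ones.
Within each level — home games: 58.9% vs 72.9%; away games: 28.1% vs 42.7% — Kaur is higher every time.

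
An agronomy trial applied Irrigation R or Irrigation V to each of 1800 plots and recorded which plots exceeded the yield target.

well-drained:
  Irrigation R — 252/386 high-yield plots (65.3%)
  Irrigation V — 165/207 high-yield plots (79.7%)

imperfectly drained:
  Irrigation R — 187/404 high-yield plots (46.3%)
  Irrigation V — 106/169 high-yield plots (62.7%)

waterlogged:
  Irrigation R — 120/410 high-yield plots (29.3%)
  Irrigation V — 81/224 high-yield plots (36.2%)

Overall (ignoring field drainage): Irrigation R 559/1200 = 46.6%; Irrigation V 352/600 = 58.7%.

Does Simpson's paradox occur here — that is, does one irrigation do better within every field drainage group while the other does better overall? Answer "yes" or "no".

no

Within each field drainage level (well-drained 65.3% vs 79.7%; imperfectly drained 46.3% vs 62.7%; waterlogged 29.3% vs 36.2%), Irrigation V has the higher rate every time. Pooled: 46.6% vs 58.7% — Irrigation V has the higher rate overall. They agree.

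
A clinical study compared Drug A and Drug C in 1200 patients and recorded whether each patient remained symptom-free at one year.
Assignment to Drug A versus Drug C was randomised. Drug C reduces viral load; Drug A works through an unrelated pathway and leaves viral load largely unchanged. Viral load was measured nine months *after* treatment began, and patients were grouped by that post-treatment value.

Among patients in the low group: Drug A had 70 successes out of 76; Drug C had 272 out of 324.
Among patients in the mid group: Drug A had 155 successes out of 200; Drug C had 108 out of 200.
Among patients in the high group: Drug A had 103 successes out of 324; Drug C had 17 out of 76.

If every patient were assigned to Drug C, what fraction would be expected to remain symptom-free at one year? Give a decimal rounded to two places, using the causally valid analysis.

0.66

Within every viral load level Drug A has the higher rate, yet pooled Drug C does — Simpson's reversal.
The distribution of viral load is itself part of what the drug does — it is an intermediate outcome. Holding it fixed would remove that part of the effect; the total effect is the pooled difference.
So P(outcome | do(Drug C)) is just the pooled rate for Drug C: 397/600 = 0.662.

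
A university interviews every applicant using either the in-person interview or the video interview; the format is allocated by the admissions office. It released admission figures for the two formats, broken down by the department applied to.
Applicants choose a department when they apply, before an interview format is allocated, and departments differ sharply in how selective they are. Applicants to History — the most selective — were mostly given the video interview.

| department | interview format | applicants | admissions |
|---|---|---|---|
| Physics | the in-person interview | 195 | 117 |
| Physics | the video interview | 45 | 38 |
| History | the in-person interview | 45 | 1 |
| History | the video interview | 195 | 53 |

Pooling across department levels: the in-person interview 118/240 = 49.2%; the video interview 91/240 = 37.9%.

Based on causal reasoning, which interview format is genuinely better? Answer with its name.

the video interview

The imbalance in department arose from how applicants were allocated, not from anything the interview format did; and department independently affects the outcome. The pooled gap is confounded — condition on department.
Within each level — Physics: 60.0% vs 84.4%; History: 2.2% vs 27.2% — the video interview is higher every time.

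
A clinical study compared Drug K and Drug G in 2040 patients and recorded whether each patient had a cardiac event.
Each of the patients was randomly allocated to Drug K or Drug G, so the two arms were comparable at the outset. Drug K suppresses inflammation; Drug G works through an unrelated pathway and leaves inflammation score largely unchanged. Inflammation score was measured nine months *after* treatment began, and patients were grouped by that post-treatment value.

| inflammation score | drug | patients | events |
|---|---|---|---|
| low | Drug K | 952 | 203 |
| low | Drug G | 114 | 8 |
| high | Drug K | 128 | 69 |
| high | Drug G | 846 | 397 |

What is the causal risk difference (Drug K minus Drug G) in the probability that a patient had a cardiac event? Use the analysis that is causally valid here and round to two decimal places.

Because the drug influences inflammation score, inflammation score is a post-treatment mediator, not a confounder. Stratifying on it would bias the estimate; the causal effect is the crude pooled difference.
The causal difference is the pooled difference: 0.252 − 0.422 = -0.170.

-0.17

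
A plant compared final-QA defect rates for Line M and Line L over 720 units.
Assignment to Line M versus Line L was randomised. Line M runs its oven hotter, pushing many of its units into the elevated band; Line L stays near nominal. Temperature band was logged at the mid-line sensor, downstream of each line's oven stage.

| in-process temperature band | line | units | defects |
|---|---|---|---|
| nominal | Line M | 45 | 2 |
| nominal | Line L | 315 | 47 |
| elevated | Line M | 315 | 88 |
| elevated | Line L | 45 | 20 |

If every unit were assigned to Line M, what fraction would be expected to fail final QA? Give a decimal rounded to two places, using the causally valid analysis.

0.25

In-process temperature band is recorded after the line and is itself shifted by it — it sits on the causal path from line to outcome. Conditioning on a mediator would strip out part of the effect we want; the pooled comparison gives the total causal effect.
So P(outcome | do(Line M)) is just the pooled rate for Line M: 90/360 = 0.250.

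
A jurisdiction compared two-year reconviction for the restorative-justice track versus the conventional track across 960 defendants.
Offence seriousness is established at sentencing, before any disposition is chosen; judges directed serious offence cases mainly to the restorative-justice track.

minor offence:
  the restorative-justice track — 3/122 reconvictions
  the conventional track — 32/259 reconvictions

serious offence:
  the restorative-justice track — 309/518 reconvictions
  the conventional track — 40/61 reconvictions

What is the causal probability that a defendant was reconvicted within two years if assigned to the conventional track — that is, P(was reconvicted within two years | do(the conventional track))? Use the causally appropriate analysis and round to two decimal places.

0.44

Offence seriousness is set before the disposition has any effect — it is not caused by the disposition — and it independently drives the outcome. That makes it a confounder, so the causal comparison is within offence seriousness levels.
Standardising the conventional track to the population offence seriousness mix: 0.397·32/259 + 0.603·40/61 = 0.445.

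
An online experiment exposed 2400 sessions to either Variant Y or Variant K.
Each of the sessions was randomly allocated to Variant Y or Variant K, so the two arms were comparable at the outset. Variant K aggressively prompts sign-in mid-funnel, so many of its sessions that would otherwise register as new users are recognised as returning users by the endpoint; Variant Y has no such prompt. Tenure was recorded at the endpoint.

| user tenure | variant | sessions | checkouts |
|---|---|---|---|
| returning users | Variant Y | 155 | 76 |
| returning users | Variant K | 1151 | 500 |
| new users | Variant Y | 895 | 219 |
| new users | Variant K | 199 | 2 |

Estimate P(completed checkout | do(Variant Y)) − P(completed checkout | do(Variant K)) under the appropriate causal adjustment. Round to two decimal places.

The user tenure-specific comparison favours Variant Y throughout, but the pooled figures favour Variant K. The question is whether to condition on user tenure.
User tenure is recorded after the variant and is itself shifted by it — it sits on the causal path from variant to outcome. Conditioning on a mediator would strip out part of the effect we want; the pooled comparison gives the total causal effect.
The causal difference is the pooled difference: 0.281 − 0.372 = -0.091.

-0.09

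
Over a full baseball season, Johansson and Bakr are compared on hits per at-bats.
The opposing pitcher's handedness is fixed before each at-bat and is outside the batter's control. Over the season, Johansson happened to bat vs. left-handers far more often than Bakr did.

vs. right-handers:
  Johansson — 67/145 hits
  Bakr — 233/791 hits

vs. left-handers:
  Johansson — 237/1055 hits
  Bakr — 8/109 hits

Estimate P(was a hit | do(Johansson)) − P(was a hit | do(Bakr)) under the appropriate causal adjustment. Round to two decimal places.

+0.16

Johansson is higher inside every pitcher handedness stratum but Bakr is higher in aggregate. Whether to stratify depends on how pitcher handedness relates to the player.
Here pitcher handedness is a common cause — it drives both which player a case falls under and the outcome. The crude comparison mixes populations; the stratum-specific rates are the causally relevant ones.
Adjusting over the population distribution of pitcher handedness: 0.446·(0.462−0.295) + 0.554·(0.225−0.073) = +0.158.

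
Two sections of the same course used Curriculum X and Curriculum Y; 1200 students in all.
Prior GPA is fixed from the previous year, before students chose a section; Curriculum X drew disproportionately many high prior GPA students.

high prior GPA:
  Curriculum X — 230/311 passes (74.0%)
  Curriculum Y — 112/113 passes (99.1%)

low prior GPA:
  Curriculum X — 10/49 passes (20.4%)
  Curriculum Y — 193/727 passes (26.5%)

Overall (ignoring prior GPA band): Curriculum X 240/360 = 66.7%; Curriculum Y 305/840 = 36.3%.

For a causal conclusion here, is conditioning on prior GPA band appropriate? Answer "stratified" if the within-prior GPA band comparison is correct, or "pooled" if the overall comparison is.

Nothing the teaching method does changes prior GPA band; the imbalance is an allocation artefact. With prior GPA band also predicting the outcome, the pooled figure is confounded, and the within-stratum comparison is the causal one.
Within each level — high prior GPA: 74.0% vs 99.1%; low prior GPA: 20.4% vs 26.5% — Curriculum Y is higher every time.

stratified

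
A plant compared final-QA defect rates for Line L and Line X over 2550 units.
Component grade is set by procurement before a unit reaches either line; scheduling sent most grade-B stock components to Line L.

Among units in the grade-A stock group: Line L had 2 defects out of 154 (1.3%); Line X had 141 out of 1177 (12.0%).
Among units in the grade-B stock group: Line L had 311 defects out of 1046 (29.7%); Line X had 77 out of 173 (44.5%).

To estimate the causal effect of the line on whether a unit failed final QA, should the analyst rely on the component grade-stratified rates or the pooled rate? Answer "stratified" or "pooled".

Line L is lower inside every component grade stratum but Line X is lower in aggregate. Whether to stratify depends on how component grade relates to the line.
Component grade is set before the line has any effect — it is not caused by the line — and it independently drives the outcome. That makes it a confounder, so the causal comparison is within component grade levels.
Within each level — grade-A stock: 1.3% vs 12.0%; grade-B stock: 29.7% vs 44.5% — Line L is lower every time.

stratified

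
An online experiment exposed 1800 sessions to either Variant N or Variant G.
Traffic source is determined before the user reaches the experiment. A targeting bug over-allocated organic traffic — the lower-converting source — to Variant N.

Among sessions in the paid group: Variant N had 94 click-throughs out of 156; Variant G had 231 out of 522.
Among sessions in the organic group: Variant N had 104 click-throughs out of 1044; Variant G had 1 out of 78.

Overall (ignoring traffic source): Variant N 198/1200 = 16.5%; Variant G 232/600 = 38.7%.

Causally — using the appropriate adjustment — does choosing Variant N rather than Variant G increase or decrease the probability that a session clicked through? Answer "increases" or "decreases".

increases

The traffic source-specific comparison favours Variant N throughout, but the pooled figures favour Variant G. The question is whether to condition on traffic source.
The imbalance in traffic source arose from how sessions were allocated, not from anything the variant did; and traffic source independently affects the outcome. The pooled gap is confounded — condition on traffic source.
Within each level — paid: 60.3% vs 44.3%; organic: 10.0% vs 1.3% — Variant N is higher every time.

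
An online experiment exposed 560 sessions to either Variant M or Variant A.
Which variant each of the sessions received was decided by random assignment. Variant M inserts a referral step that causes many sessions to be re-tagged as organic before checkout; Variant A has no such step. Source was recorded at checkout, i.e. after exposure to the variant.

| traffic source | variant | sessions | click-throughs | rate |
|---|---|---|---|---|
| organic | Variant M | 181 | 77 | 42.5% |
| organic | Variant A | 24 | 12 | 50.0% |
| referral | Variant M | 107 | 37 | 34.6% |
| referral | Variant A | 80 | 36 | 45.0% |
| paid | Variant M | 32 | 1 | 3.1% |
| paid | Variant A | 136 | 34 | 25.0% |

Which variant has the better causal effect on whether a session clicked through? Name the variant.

Variant M

Stratifying would compare variants among sessions the variants themselves sorted into traffic source groups — a form of selection on an intermediate. The unconditioned pooled rates give the total causal effect.
Pooled: Variant M 35.9% vs Variant A 34.2%; Variant M is higher overall.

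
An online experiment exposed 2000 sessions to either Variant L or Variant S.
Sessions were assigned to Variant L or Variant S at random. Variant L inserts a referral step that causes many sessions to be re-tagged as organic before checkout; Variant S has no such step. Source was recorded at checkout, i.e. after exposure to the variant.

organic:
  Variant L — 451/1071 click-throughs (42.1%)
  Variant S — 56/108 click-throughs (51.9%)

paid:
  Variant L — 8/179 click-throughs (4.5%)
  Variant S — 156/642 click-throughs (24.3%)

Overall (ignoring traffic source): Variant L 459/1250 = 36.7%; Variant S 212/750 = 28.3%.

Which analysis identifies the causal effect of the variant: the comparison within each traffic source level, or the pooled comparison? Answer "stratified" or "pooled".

pooled

Variant S is higher inside every traffic source stratum but Variant L is higher in aggregate. Whether to stratify depends on how traffic source relates to the variant.
Traffic source is recorded after the variant and is itself shifted by it — it sits on the causal path from variant to outcome. Conditioning on a mediator would strip out part of the effect we want; the pooled comparison gives the total causal effect.
Pooled: Variant L 36.7% vs Variant S 28.3%; Variant L is higher overall.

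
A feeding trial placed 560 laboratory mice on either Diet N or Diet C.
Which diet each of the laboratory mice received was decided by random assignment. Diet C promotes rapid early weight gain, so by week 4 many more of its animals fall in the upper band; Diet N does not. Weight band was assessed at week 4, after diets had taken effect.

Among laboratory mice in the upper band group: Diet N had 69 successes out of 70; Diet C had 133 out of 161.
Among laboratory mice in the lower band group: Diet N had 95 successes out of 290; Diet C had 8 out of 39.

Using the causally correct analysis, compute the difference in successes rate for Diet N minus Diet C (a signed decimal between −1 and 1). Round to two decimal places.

Week-4 weight band is downstream of the diet. One should not condition on a consequence of treatment, so the overall rates are the right comparison.
The causal difference is the pooled difference: 0.456 − 0.705 = -0.249.

-0.25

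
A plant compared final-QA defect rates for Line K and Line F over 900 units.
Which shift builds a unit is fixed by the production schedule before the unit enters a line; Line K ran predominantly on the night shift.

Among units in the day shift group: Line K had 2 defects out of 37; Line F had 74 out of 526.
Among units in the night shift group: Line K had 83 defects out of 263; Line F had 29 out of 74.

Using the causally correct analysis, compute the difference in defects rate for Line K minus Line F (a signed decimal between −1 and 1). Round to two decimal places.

-0.08

Within every shift level Line K has the lower rate, yet pooled Line F does — Simpson's reversal.
Shift is set before the line has any effect — it is not caused by the line — and it independently drives the outcome. That makes it a confounder, so the causal comparison is within shift levels.
Adjusting over the population distribution of shift: 0.626·(0.054−0.141) + 0.374·(0.316−0.392) = -0.083.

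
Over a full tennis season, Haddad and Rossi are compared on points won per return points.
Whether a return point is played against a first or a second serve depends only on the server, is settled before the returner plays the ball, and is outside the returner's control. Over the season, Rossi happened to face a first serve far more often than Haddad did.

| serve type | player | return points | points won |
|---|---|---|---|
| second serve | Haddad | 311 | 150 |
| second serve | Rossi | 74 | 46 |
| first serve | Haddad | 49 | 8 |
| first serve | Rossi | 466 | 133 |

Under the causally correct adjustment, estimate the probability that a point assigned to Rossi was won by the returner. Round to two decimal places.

0.43

The stratified and pooled comparisons disagree (Rossi wins within each serve type; Haddad wins overall), so the answer turns on the causal role of serve type.
Serve type is set before the player has any effect — it is not caused by the player — and it independently drives the outcome. That makes it a confounder, so the causal comparison is within serve type levels.
Standardising Rossi to the population serve type mix: 0.428·46/74 + 0.572·133/466 = 0.429.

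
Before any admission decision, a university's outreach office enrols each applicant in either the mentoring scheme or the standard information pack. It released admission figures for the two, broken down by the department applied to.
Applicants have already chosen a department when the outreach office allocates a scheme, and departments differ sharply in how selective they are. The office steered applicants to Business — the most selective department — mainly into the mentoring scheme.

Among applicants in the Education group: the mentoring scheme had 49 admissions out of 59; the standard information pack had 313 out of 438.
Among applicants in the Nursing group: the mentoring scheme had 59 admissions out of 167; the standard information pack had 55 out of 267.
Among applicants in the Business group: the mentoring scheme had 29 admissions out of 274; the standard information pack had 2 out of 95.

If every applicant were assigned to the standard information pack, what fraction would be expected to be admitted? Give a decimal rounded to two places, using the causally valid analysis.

0.35

the mentoring scheme is higher inside every department stratum but the standard information pack is higher in aggregate. Whether to stratify depends on how department relates to the outreach scheme.
Here department is a common cause — it drives both which outreach scheme a case falls under and the outcome. The crude comparison mixes populations; the stratum-specific rates are the causally relevant ones.
Standardising the standard information pack to the population department mix: 0.382·313/438 + 0.334·55/267 + 0.284·2/95 = 0.348.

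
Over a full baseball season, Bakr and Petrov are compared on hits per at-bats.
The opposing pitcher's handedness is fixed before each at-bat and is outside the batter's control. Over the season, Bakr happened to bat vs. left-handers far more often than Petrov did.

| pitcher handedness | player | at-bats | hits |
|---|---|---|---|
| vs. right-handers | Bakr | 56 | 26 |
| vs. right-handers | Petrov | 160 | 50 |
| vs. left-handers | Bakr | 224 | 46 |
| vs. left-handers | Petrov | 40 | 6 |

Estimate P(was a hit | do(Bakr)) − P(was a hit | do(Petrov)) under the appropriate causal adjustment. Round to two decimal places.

The imbalance in pitcher handedness arose from how at-bats were allocated, not from anything the player did; and pitcher handedness independently affects the outcome. The pooled gap is confounded — condition on pitcher handedness.
Adjusting over the population distribution of pitcher handedness: 0.450·(0.464−0.312) + 0.550·(0.205−0.150) = +0.099.

+0.10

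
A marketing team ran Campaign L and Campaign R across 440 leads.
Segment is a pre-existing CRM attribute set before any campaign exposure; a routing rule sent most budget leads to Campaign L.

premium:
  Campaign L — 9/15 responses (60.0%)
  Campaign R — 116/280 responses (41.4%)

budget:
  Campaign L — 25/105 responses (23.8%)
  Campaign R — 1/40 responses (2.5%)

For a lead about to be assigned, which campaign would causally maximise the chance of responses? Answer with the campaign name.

The customer segment-specific comparison favours Campaign L throughout, but the pooled figures favour Campaign R. The question is whether to condition on customer segment.
Since customer segment is a pre-existing factor (not a product of the campaign) and it affects the outcome on its own, it is a confounder. The stratified rates, not the pooled rate, identify the causal effect.
Within each level — premium: 60.0% vs 41.4%; budget: 23.8% vs 2.5% — Campaign L is higher every time.

Campaign L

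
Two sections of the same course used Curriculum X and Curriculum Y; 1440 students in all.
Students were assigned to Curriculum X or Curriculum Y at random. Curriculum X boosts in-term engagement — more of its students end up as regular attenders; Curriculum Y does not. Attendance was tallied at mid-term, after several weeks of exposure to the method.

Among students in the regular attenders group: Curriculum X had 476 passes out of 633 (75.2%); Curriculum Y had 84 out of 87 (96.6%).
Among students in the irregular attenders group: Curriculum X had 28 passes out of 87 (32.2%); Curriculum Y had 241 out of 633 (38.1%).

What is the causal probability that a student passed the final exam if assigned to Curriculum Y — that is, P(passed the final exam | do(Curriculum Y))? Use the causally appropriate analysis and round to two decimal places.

Stratifying would compare teaching methods among students the teaching methods themselves sorted into mid-term attendance groups — a form of selection on an intermediate. The unconditioned pooled rates give the total causal effect.
So P(outcome | do(Curriculum Y)) is just the pooled rate for Curriculum Y: 325/720 = 0.451.

0.45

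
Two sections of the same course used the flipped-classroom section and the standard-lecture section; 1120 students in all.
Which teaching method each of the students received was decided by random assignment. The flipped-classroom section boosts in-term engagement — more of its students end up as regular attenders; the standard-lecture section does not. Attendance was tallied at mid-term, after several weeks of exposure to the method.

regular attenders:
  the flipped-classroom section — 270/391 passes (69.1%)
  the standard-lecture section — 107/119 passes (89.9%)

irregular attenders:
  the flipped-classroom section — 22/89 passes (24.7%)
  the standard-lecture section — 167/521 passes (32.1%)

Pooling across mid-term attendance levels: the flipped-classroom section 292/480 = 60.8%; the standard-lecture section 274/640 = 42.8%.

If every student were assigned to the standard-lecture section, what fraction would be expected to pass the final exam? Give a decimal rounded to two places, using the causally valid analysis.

the standard-lecture section is higher inside every mid-term attendance stratum but the flipped-classroom section is higher in aggregate. Whether to stratify depends on how mid-term attendance relates to the teaching method.
Mid-term attendance here is a post-treatment variable shaped by the teaching method; conditioning on it would introduce bias rather than remove it. The overall comparison is the causal one.
So P(outcome | do(the standard-lecture section)) is just the pooled rate for the standard-lecture section: 274/640 = 0.428.

0.43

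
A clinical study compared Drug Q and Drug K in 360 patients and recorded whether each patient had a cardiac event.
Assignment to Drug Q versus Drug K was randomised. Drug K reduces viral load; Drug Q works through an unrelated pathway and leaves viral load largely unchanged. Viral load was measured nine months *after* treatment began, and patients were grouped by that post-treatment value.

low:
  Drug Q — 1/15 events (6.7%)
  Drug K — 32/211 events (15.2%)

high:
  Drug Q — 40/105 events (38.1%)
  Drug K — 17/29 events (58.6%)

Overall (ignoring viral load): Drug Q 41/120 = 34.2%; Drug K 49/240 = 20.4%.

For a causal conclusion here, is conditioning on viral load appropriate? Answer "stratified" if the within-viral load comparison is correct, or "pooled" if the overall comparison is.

Drug Q is lower inside every viral load stratum but Drug K is lower in aggregate. Whether to stratify depends on how viral load relates to the drug.
Because the drug influences viral load, viral load is a post-treatment mediator, not a confounder. Stratifying on it would bias the estimate; the causal effect is the crude pooled difference.
Pooled: Drug Q 34.2% vs Drug K 20.4%; Drug K is lower overall.

pooled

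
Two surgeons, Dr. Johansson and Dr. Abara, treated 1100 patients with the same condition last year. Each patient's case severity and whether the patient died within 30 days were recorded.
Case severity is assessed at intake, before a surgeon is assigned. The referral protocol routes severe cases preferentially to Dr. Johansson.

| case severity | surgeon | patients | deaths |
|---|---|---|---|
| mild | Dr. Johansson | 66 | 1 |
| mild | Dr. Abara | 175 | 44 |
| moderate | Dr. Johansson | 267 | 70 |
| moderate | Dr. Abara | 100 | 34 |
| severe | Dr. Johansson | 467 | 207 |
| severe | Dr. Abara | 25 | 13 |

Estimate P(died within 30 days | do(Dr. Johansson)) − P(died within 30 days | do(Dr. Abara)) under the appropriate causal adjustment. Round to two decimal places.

The stratified and pooled comparisons disagree (Dr. Johansson wins within each case severity; Dr. Abara wins overall), so the answer turns on the causal role of case severity.
The imbalance in case severity arose from how patients were allocated, not from anything the surgeon did; and case severity independently affects the outcome. The pooled gap is confounded — condition on case severity.
Adjusting over the population distribution of case severity: 0.219·(0.015−0.251) + 0.334·(0.262−0.340) + 0.447·(0.443−0.520) = -0.112.

-0.11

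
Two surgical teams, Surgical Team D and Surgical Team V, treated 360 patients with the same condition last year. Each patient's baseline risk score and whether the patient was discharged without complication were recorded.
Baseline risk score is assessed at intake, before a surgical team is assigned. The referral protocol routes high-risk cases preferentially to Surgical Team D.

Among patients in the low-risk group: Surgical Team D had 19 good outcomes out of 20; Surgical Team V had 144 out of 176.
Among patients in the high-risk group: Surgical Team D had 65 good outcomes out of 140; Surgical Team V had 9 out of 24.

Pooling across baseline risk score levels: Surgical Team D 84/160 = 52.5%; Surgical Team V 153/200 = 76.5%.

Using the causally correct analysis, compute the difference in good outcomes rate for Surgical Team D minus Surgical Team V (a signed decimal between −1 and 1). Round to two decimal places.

The imbalance in baseline risk score arose from how patients were allocated, not from anything the surgical team did; and baseline risk score independently affects the outcome. The pooled gap is confounded — condition on baseline risk score.
Adjusting over the population distribution of baseline risk score: 0.544·(0.950−0.818) + 0.456·(0.464−0.375) = +0.112.

+0.11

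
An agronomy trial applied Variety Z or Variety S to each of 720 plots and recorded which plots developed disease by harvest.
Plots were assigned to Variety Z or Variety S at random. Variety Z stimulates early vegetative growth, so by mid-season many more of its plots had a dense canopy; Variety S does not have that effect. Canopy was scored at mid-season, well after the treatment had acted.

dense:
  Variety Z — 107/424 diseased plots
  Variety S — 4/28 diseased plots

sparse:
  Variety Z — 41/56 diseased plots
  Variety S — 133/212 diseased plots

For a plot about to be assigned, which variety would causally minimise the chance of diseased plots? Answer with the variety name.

The mid-season canopy-specific comparison favours Variety S throughout, but the pooled figures favour Variety Z. The question is whether to condition on mid-season canopy.
Mid-season canopy here is a post-treatment variable shaped by the variety; conditioning on it would introduce bias rather than remove it. The overall comparison is the causal one.
Pooled: Variety Z 30.8% vs Variety S 57.1%; Variety Z is lower overall.

Variety Z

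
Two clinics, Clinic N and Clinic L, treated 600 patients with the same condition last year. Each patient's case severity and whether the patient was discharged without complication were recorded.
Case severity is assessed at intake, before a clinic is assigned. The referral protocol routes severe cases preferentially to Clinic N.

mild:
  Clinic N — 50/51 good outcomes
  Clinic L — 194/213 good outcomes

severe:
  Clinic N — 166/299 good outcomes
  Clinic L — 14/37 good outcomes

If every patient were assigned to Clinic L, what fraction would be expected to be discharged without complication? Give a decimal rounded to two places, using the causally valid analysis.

0.61

The case severity-specific comparison favours Clinic N throughout, but the pooled figures favour Clinic L. The question is whether to condition on case severity.
Case severity is set before the clinic has any effect — it is not caused by the clinic — and it independently drives the outcome. That makes it a confounder, so the causal comparison is within case severity levels.
Standardising Clinic L to the population case severity mix: 0.440·194/213 + 0.560·14/37 = 0.613.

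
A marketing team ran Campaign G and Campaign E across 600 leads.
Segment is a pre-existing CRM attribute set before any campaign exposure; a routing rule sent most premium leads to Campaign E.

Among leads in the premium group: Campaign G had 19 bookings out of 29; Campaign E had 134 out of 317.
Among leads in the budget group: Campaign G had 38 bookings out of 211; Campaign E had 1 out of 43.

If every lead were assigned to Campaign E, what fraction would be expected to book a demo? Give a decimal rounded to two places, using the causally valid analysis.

0.25

Here customer segment is a common cause — it drives both which campaign a case falls under and the outcome. The crude comparison mixes populations; the stratum-specific rates are the causally relevant ones.
Standardising Campaign E to the population customer segment mix: 0.577·134/317 + 0.423·1/43 = 0.254.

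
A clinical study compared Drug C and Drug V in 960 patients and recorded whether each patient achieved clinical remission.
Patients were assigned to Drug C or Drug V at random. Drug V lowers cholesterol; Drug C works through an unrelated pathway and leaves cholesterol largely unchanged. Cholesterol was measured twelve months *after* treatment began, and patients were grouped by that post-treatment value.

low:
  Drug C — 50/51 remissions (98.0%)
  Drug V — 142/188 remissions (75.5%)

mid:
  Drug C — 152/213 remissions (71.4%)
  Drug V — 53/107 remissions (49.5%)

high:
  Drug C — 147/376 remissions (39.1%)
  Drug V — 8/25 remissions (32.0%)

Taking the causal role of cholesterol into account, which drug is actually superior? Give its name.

Stratifying would compare drugs among patients the drugs themselves sorted into cholesterol groups — a form of selection on an intermediate. The unconditioned pooled rates give the total causal effect.
Pooled: Drug C 54.5% vs Drug V 63.4%; Drug V is higher overall.

Drug V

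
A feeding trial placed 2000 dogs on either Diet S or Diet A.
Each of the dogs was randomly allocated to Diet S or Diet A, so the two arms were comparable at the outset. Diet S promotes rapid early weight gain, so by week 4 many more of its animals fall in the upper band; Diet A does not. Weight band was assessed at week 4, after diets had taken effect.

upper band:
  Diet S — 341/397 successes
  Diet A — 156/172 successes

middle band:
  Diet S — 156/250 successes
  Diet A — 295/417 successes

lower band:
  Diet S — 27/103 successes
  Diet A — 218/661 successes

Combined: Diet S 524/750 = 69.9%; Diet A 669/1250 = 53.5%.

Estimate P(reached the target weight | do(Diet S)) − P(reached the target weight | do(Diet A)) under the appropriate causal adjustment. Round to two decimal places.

+0.16

Because the diet influences week-4 weight band, week-4 weight band is a post-treatment mediator, not a confounder. Stratifying on it would bias the estimate; the causal effect is the crude pooled difference.
The causal difference is the pooled difference: 0.699 − 0.535 = +0.163.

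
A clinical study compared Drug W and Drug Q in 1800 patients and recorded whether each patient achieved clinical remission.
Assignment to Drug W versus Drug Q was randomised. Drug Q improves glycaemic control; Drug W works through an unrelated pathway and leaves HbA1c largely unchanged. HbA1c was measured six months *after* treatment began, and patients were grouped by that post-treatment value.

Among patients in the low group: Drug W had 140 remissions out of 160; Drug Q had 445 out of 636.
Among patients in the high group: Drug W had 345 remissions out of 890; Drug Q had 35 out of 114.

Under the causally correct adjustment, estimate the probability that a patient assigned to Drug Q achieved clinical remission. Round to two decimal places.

0.64

Drug W is higher inside every HbA1c stratum but Drug Q is higher in aggregate. Whether to stratify depends on how HbA1c relates to the drug.
HbA1c is recorded after the drug and is itself shifted by it — it sits on the causal path from drug to outcome. Conditioning on a mediator would strip out part of the effect we want; the pooled comparison gives the total causal effect.
So P(outcome | do(Drug Q)) is just the pooled rate for Drug Q: 480/750 = 0.640.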